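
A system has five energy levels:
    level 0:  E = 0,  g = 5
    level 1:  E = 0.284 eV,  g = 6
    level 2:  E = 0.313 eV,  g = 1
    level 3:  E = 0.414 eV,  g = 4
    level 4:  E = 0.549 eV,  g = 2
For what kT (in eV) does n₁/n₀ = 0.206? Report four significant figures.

0.1612 eV

n₁/n₀ = (g₁/g₀) exp[−(E₁−E₀)/kT] = 0.206.
⇒ (E₁−E₀)/kT = ln((6/5)/0.206) = ln(5.82524) = 1.76220.
kT = 0.284 eV / 1.76220 = 0.1612 eV.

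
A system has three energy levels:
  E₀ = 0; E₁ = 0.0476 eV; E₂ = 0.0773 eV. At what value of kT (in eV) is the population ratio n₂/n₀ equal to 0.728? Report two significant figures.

0.24 eV

n₂/n₀ = exp[−(E₂−E₀)/kT] = 0.728.
⇒ (E₂−E₀)/kT = ln(1/0.728) = ln(1.374) = 0.3177.
kT = 0.0773 eV / 0.3177 = 0.24 eV.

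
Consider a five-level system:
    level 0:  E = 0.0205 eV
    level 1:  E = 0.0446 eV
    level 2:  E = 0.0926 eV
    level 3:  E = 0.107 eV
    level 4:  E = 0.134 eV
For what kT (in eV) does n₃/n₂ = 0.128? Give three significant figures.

n₃/n₂ = exp[−(E₃−E₂)/kT] = 0.128.
⇒ (E₃−E₂)/kT = ln(1/0.128) = ln(7.8125) = 2.0557.
kT = 0.0144 eV / 2.0557 = 0.00700 eV.

0.00700 eV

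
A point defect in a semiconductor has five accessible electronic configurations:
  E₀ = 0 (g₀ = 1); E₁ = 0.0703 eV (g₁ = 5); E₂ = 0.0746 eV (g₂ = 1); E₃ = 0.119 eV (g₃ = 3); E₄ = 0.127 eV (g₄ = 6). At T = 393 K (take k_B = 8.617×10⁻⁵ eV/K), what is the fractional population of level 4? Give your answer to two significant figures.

k_BT = 8.617×10⁻⁵ × 393 K = 0.03386 eV.
Eᵢ/kT = 0, 2.076, 2.203, 3.514, 3.751.
Z = Σ gᵢe^(−Eᵢ/kT) = 1·e^(−0) + 5·e^(−2.076) + 1·e^(−2.203) + 3·e^(−3.514) + 6·e^(−3.751) = 1.000 + 0.6272 + 0.1105 + 0.08933 + 0.1410 = 1.968.
P₄ = g₄ e^(−E₄/kT) / Z = 0.1410/1.968 = 0.072.

0.072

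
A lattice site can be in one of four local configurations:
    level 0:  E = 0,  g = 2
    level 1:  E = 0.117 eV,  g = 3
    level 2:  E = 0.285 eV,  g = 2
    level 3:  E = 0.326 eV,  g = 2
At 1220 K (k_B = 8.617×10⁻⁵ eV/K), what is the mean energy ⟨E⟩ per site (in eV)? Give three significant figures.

k_BT = 8.617×10⁻⁵ × 1220 K = 0.10513 eV.
Eᵢ/kT = 0, 1.1129, 2.7109, 3.1009.
Z = Σ gᵢe^(−Eᵢ/kT) = 2·e^(−0) + 3·e^(−1.1129) + 2·e^(−2.7109) + 2·e^(−3.1009) = 2.0000 + 0.98581 + 0.13295 + 0.090017 = 3.2088.
⟨E⟩ = Σ Eᵢ gᵢe^(−Eᵢ/kT) / Z = (0·2.0000 + 0.117·0.98581 + 0.285·0.13295 + 0.326·0.090017) / 3.2088 = 0.0569 eV.

0.0569 eV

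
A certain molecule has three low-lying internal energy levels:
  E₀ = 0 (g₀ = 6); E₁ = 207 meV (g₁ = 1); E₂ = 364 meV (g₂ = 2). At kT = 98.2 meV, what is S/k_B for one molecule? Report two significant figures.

1.9

Eᵢ/kT = 0, 2.108, 3.707.
Z = Σ gᵢe^(−Eᵢ/kT) = 6·e^(−0) + 1·e^(−2.108) + 2·e^(−3.707) = 6.000 + 0.1215 + 0.04910 = 6.171.
⟨E⟩ = Σ EᵢPᵢ = 6.972 meV.
S/k_B = ln Z + ⟨E⟩/kT = ln(6.171) + 6.972/98.2 = 1.820 + 0.07100 = 1.9.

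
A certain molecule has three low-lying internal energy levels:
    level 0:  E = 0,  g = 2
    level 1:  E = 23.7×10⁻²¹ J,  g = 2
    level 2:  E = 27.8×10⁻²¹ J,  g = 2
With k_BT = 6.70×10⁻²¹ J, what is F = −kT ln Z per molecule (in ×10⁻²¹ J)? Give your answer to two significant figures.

-4.9 ×10⁻²¹ J

Eᵢ/kT = 0, 3.537, 4.149.
Z = Σ gᵢe^(−Eᵢ/kT) = 2·e^(−0) + 2·e^(−3.537) + 2·e^(−4.149) = 2.000 + 0.05820 + 0.03156 = 2.090.
F = −kT ln Z = −6.70 × ln(2.090) = −6.70 × 0.7372 = -4.9 ×10⁻²¹ J.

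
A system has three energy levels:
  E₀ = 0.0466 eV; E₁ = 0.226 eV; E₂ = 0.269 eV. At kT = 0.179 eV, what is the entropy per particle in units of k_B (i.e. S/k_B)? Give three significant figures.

Eᵢ/kT = 0.26034, 1.2626, 1.5028.
Z = Σ e^(−Eᵢ/kT) = e^(−0.26034) + e^(−1.2626) + e^(−1.5028) = 0.77079 + 0.28292 + 0.22251 = 1.2762.
⟨E⟩ = Σ EᵢPᵢ = 0.12515 eV.
S/k_B = ln Z + ⟨E⟩/kT = ln(1.2762) + 0.12515/0.179 = 0.24389 + 0.69916 = 0.943.

0.943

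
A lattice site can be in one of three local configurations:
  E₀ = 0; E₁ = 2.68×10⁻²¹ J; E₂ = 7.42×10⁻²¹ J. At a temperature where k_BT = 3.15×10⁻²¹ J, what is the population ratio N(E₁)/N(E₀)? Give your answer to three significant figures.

0.427

n₁/n₀ = exp[−(E₁−E₀)/kT] = exp(−(2.68 ×10⁻²¹ J)/(3.15 ×10⁻²¹ J)) = exp(-0.85079) = 0.427.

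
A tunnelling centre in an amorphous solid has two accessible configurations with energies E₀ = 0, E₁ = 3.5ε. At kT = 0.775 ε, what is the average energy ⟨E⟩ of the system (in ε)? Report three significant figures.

0.0378 ε

Eᵢ/kT = 0, 4.5161.
Z = Σ e^(−Eᵢ/kT) = e^(−0) + e^(−4.5161) = 1.0000 + 0.010932 = 1.0109.
⟨E⟩ = Σ Eᵢ e^(−Eᵢ/kT) / Z = (0·1.0000 + 3.5·0.010932) / 1.0109 = 0.0378 ε.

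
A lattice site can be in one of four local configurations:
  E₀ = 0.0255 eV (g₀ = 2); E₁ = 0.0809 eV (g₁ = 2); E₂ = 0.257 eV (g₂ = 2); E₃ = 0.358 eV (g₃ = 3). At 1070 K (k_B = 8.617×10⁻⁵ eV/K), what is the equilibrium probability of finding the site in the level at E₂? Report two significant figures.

k_BT = 8.617×10⁻⁵ × 1070 K = 0.09220 eV.
Eᵢ/kT = 0.2766, 0.8774, 2.787, 3.883.
Z = Σ gᵢe^(−Eᵢ/kT) = 2·e^(−0.2766) + 2·e^(−0.8774) + 2·e^(−2.787) + 3·e^(−3.883) = 1.517 + 0.8317 + 0.1232 + 0.06177 = 2.534.
P₂ = g₂ e^(−E₂/kT) / Z = 0.1232/2.534 = 0.049.

0.049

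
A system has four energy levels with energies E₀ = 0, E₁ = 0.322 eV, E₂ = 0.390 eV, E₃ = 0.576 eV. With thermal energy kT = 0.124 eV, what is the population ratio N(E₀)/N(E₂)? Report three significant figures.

23.2

n₀/n₂ = exp[−(E₀−E₂)/kT] = exp(−(-0.390 eV)/(0.124 eV)) = exp(3.1452) = 23.2.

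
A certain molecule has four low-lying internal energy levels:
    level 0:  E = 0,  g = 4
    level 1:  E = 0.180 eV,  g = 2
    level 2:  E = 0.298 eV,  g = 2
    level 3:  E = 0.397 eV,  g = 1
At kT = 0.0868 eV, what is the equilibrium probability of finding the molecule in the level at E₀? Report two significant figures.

Eᵢ/kT = 0, 2.074, 3.433, 4.574.
Z = Σ gᵢe^(−Eᵢ/kT) = 4·e^(−0) + 2·e^(−2.074) + 2·e^(−3.433) + 1·e^(−4.574) = 4.000 + 0.2514 + 0.06458 + 0.01032 = 4.326.
P₀ = g₀ e^(−E₀/kT) / Z = 4.000/4.326 = 0.92.

0.92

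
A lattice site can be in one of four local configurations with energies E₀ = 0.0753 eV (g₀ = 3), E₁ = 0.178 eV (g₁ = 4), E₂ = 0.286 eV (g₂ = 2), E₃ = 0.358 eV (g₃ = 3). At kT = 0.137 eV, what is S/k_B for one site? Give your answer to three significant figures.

2.24

Eᵢ/kT = 0.54964, 1.2993, 2.0876, 2.6131.
Z = Σ gᵢe^(−Eᵢ/kT) = 3·e^(−0.54964) + 4·e^(−1.2993) + 2·e^(−2.0876) + 3·e^(−2.6131) = 1.7315 + 1.0909 + 0.24797 + 0.21992 = 3.2903.
⟨E⟩ = Σ EᵢPᵢ = 0.14412 eV.
S/k_B = ln Z + ⟨E⟩/kT = ln(3.2903) + 0.14412/0.137 = 1.1910 + 1.0520 = 2.24.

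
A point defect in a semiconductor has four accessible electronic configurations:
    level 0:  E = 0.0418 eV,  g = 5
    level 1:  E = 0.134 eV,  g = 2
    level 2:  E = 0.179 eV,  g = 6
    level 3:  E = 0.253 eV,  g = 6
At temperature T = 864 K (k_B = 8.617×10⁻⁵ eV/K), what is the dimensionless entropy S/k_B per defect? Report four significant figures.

k_BT = 8.617×10⁻⁵ × 864 K = 0.0744509 eV.
Eᵢ/kT = 0.561444, 1.79984, 2.40427, 3.39821.
Z = Σ gᵢe^(−Eᵢ/kT) = 5·e^(−0.561444) + 2·e^(−1.79984) + 6·e^(−2.40427) + 6·e^(−3.39821) = 2.85192 + 0.330651 + 0.541988 + 0.200598 = 3.92516.
⟨E⟩ = Σ EᵢPᵢ = 0.0793050 eV.
S/k_B = ln Z + ⟨E⟩/kT = ln(3.92516) + 0.0793050/0.0744509 = 1.36741 + 1.06520 = 2.433.

2.433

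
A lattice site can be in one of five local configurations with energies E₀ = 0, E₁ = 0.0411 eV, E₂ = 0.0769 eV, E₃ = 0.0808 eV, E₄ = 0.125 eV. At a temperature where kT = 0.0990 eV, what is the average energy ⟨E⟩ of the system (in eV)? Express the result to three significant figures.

Eᵢ/kT = 0, 0.41515, 0.77677, 0.81616, 1.2626.
Z = Σ e^(−Eᵢ/kT) = e^(−0) + e^(−0.41515) + e^(−0.77677) + e^(−0.81616) + e^(−1.2626) = 1.0000 + 0.66024 + 0.45989 + 0.44213 + 0.28292 = 2.8452.
⟨E⟩ = Σ Eᵢ e^(−Eᵢ/kT) / Z = (0·1.0000 + 0.0411·0.66024 + 0.0769·0.45989 + 0.0808·0.44213 + 0.125·0.28292) / 2.8452 = 0.0470 eV.

0.0470 eV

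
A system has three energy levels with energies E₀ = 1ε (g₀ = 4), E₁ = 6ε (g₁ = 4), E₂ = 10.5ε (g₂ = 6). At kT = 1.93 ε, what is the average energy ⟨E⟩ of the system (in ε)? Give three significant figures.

Eᵢ/kT = 0.51813, 3.1088, 5.4404.
Z = Σ gᵢe^(−Eᵢ/kT) = 4·e^(−0.51813) + 4·e^(−3.1088) + 6·e^(−5.4404) = 2.3825 + 0.17862 + 0.026026 = 2.5871.
⟨E⟩ = Σ Eᵢ gᵢe^(−Eᵢ/kT) / Z = (1·2.3825 + 6·0.17862 + 10.5·0.026026) / 2.5871 = 1.44 ε.

1.44 ε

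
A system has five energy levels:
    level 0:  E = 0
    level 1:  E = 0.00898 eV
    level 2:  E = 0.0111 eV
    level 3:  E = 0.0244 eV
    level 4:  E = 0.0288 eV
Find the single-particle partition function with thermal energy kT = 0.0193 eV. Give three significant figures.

Z = 2.70

Eᵢ/kT = 0, 0.46528, 0.57513, 1.2642, 1.4922.
Z = Σ e^(−Eᵢ/kT) = e^(−0) + e^(−0.46528) + e^(−0.57513) + e^(−1.2642) + e^(−1.4922) = 1.0000 + 0.62796 + 0.56263 + 0.28247 + 0.22488 = 2.6979.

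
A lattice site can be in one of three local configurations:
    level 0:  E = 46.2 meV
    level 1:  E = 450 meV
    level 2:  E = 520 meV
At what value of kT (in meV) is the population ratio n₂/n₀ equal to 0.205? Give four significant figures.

n₂/n₀ = exp[−(E₂−E₀)/kT] = 0.205.
⇒ (E₂−E₀)/kT = ln(1/0.205) = ln(4.87805) = 1.58475.
kT = 473.8 meV / 1.58475 = 299.0 meV.

299.0 meV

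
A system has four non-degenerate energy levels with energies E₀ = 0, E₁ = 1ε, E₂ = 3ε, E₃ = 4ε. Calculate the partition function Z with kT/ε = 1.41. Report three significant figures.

Eᵢ/kT = 0, 0.70922, 2.1277, 2.8369.
Z = Σ e^(−Eᵢ/kT) = e^(−0) + e^(−0.70922) + e^(−2.1277) + e^(−2.8369) = 1.0000 + 0.49203 + 0.11911 + 0.058607 = 1.6697.

Z = 1.67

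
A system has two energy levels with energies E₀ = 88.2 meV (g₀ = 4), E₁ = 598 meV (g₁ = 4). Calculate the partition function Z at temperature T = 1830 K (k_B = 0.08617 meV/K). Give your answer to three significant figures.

Z = 2.38

k_BT = 0.08617 × 1830 K = 157.69 meV.
Eᵢ/kT = 0.55933, 3.7923.
Z = Σ gᵢe^(−Eᵢ/kT) = 4·e^(−0.55933) + 4·e^(−3.7923) = 2.2864 + 0.090175 = 2.3766.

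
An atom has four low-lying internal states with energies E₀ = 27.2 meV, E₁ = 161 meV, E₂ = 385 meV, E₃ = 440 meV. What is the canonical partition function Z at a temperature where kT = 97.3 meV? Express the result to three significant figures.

Z = 0.977

Eᵢ/kT = 0.27955, 1.6547, 3.9568, 4.5221.
Z = Σ e^(−Eᵢ/kT) = e^(−0.27955) + e^(−1.6547) + e^(−3.9568) + e^(−4.5221) = 0.75612 + 0.19115 + 0.019124 + 0.010866 = 0.97726.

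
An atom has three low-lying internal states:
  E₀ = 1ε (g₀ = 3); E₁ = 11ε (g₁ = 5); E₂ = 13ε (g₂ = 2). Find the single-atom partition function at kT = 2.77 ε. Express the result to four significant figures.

Z = 2.203

Eᵢ/kT = 0.361011, 3.97112, 4.69314.
Z = Σ gᵢe^(−Eᵢ/kT) = 3·e^(−0.361011) + 5·e^(−3.97112) + 2·e^(−4.69314) = 2.09091 + 0.0942615 + 0.0183158 = 2.20349.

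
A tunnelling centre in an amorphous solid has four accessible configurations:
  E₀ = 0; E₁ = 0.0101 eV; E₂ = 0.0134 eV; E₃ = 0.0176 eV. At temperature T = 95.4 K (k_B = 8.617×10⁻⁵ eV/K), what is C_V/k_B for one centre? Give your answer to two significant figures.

k_BT = 8.617×10⁻⁵ × 95.4 K = 0.008221 eV.
Eᵢ/kT = 0, 1.229, 1.630, 2.141.
Z = Σ e^(−Eᵢ/kT) = e^(−0) + e^(−1.229) + e^(−1.630) + e^(−2.141) = 1.000 + 0.2926 + 0.1959 + 0.1175 = 1.606.
⟨E⟩ = 0.004762 eV, ⟨E²⟩ = 0.00006315 eV².
C_V/k_B = (⟨E²⟩ − ⟨E⟩²)/(kT)² = (0.00006315 − 0.00002268)/0.00006758 = 0.60.

0.60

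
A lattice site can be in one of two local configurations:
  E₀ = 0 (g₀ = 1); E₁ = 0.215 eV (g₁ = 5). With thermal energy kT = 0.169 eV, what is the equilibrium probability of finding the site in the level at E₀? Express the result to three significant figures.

0.416

Eᵢ/kT = 0, 1.2722.
Z = Σ gᵢe^(−Eᵢ/kT) = 1·e^(−0) + 5·e^(−1.2722) = 1.0000 + 1.4011 = 2.4011.
P₀ = g₀ e^(−E₀/kT) / Z = 1.0000/2.4011 = 0.416.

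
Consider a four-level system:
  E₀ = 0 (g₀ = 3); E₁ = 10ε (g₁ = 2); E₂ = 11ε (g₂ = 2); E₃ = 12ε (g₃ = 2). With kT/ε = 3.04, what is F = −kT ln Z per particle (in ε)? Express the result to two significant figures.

-3.5 ε

Eᵢ/kT = 0, 3.289, 3.618, 3.947.
Z = Σ gᵢe^(−Eᵢ/kT) = 3·e^(−0) + 2·e^(−3.289) + 2·e^(−3.618) + 2·e^(−3.947) = 3.000 + 0.07458 + 0.05367 + 0.03863 = 3.167.
F = −kT ln Z = −3.04 × ln(3.167) = −3.04 × 1.153 = -3.5 ε.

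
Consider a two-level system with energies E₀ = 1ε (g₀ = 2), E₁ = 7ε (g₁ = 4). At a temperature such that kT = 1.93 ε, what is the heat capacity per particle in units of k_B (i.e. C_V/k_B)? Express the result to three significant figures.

Eᵢ/kT = 0.51813, 3.6269.
Z = Σ gᵢe^(−Eᵢ/kT) = 2·e^(−0.51813) + 4·e^(−3.6269) = 1.1913 + 0.10639 = 1.2977.
⟨E⟩ = 1.4919 ε, ⟨E²⟩ = 4.9352 ε².
C_V/k_B = (⟨E²⟩ − ⟨E⟩²)/(kT)² = (4.9352 − 2.2258)/3.7249 = 0.727.

0.727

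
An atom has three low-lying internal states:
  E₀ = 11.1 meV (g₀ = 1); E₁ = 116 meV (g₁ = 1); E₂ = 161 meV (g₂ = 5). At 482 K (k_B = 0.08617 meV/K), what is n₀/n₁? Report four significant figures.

k_BT = 0.08617 × 482 K = 41.5339 meV.
n₀/n₁ = (g₀/g₁) exp[−(E₀−E₁)/kT] = (1/1) × exp(−(-104.9 meV)/(41.5339 meV)) = (1/1) × exp(2.52565) = 12.50.

12.50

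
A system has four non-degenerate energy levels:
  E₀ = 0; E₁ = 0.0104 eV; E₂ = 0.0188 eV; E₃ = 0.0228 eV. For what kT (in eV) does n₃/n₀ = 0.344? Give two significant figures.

0.021 eV

n₃/n₀ = exp[−(E₃−E₀)/kT] = 0.344.
⇒ (E₃−E₀)/kT = ln(1/0.344) = ln(2.907) = 1.067.
kT = 0.0228 eV / 1.067 = 0.021 eV.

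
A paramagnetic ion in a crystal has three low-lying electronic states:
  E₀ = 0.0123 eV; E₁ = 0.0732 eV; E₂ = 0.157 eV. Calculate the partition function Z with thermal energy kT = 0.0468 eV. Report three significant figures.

Z = 1.01

Eᵢ/kT = 0.26282, 1.5641, 3.3547.
Z = Σ e^(−Eᵢ/kT) = e^(−0.26282) + e^(−1.5641) + e^(−3.3547) = 0.76888 + 0.20928 + 0.034920 = 1.0131.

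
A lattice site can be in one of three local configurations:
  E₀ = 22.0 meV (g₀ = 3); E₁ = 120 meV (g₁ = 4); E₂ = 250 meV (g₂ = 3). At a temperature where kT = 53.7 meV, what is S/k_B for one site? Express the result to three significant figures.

Eᵢ/kT = 0.40968, 2.2346, 4.6555.
Z = Σ gᵢe^(−Eᵢ/kT) = 3·e^(−0.40968) + 4·e^(−2.2346) + 3·e^(−4.6555) = 1.9916 + 0.42814 + 0.028527 = 2.4483.
⟨E⟩ = Σ EᵢPᵢ = 41.794 meV.
S/k_B = ln Z + ⟨E⟩/kT = ln(2.4483) + 41.794/53.7 = 0.89539 + 0.77829 = 1.67.

1.67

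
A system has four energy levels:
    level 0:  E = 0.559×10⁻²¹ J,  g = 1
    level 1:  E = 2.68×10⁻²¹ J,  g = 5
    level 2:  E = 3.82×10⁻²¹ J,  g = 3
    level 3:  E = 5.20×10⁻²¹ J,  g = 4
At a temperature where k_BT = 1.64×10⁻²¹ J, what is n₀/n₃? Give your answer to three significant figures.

4.24

n₀/n₃ = (g₀/g₃) exp[−(E₀−E₃)/kT] = (1/4) × exp(−(-4.641 ×10⁻²¹ J)/(1.64 ×10⁻²¹ J)) = (1/4) × exp(2.8299) = 4.24.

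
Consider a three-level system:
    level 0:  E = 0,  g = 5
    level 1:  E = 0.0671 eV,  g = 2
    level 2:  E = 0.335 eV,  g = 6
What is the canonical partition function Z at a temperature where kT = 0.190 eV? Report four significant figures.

Eᵢ/kT = 0, 0.353158, 1.76316.
Z = Σ gᵢe^(−Eᵢ/kT) = 5·e^(−0) + 2·e^(−0.353158) + 6·e^(−1.76316) = 5.00000 + 1.40493 + 1.02901 = 7.43394.

Z = 7.434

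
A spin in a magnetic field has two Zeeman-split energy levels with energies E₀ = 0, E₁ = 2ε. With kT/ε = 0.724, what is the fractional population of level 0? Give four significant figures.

0.9406

Eᵢ/kT = 0, 2.76243.
Z = Σ e^(−Eᵢ/kT) = e^(−0) + e^(−2.76243) = 1.00000 + 0.0631382 = 1.06314.
P₀ = e^(−E₀/kT) / Z = 1.00000/1.06314 = 0.9406.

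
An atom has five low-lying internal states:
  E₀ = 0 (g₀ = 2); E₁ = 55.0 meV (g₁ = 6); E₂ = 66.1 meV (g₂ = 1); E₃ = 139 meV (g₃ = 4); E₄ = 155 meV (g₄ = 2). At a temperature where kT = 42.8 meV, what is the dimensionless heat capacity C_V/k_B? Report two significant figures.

0.77

Eᵢ/kT = 0, 1.285, 1.544, 3.248, 3.621.
Z = Σ gᵢe^(−Eᵢ/kT) = 2·e^(−0) + 6·e^(−1.285) + 1·e^(−1.544) + 4·e^(−3.248) + 2·e^(−3.621) = 2.000 + 1.660 + 0.2135 + 0.1554 + 0.05351 = 4.082.
⟨E⟩ = 33.15 meV, ⟨E²⟩ = 2509 meV².
C_V/k_B = (⟨E²⟩ − ⟨E⟩²)/(kT)² = (2509 − 1099)/1832 = 0.77.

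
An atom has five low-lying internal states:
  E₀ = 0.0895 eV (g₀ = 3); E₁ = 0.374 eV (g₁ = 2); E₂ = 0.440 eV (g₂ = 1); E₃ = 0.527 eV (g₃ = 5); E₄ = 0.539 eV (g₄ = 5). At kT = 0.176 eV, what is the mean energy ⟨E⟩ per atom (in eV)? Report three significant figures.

Eᵢ/kT = 0.50852, 2.1250, 2.5000, 2.9943, 3.0625.
Z = Σ gᵢe^(−Eᵢ/kT) = 3·e^(−0.50852) + 2·e^(−2.1250) + 1·e^(−2.5000) + 5·e^(−2.9943) + 5·e^(−3.0625) = 1.8042 + 0.23887 + 0.082085 + 0.25036 + 0.23385 = 2.6094.
⟨E⟩ = Σ Eᵢ gᵢe^(−Eᵢ/kT) / Z = (0.0895·1.8042 + 0.374·0.23887 + 0.440·0.082085 + 0.527·0.25036 + 0.539·0.23385) / 2.6094 = 0.209 eV.

0.209 eV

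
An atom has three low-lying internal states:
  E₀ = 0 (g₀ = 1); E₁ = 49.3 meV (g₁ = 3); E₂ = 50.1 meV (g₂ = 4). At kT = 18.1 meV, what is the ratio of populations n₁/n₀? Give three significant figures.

0.197

n₁/n₀ = (g₁/g₀) exp[−(E₁−E₀)/kT] = (3/1) × exp(−(49.3 meV)/(18.1 meV)) = (3/1) × exp(-2.7238) = 0.197.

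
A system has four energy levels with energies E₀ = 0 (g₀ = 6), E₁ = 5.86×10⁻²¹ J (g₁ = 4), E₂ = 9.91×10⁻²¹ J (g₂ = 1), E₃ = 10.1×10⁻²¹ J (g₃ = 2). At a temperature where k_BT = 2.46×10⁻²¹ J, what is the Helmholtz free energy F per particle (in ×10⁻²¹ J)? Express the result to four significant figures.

Eᵢ/kT = 0, 2.38211, 4.02846, 4.10569.
Z = Σ gᵢe^(−Eᵢ/kT) = 6·e^(−0) + 4·e^(−2.38211) + 1·e^(−4.02846) + 2·e^(−4.10569) = 6.00000 + 0.369422 + 0.0178017 + 0.0329573 = 6.42018.
F = −kT ln Z = −2.46 × ln(6.42018) = −2.46 × 1.85945 = -4.574 ×10⁻²¹ J.

-4.574 ×10⁻²¹ J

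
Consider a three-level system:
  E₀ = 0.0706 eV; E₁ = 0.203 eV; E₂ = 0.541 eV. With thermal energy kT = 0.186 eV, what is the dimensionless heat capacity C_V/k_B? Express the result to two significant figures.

0.36

Eᵢ/kT = 0.3796, 1.091, 2.909.
Z = Σ e^(−Eᵢ/kT) = e^(−0.3796) + e^(−1.091) + e^(−2.909) = 0.6841 + 0.3359 + 0.05453 = 1.075.
⟨E⟩ = 0.1358 eV, ⟨E²⟩ = 0.03089 eV².
C_V/k_B = (⟨E²⟩ − ⟨E⟩²)/(kT)² = (0.03089 − 0.01844)/0.03460 = 0.36.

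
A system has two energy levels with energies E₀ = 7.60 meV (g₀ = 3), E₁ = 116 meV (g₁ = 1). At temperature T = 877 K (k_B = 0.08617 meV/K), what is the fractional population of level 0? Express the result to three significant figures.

0.926

k_BT = 0.08617 × 877 K = 75.571 meV.
Eᵢ/kT = 0.10057, 1.5350.
Z = Σ gᵢe^(−Eᵢ/kT) = 3·e^(−0.10057) + 1·e^(−1.5350) = 2.7130 + 0.21546 = 2.9285.
P₀ = g₀ e^(−E₀/kT) / Z = 2.7130/2.9285 = 0.926.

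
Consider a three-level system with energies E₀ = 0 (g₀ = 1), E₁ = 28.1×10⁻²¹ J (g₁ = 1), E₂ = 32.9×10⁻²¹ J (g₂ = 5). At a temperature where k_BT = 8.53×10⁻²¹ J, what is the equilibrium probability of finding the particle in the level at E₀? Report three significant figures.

0.875

Eᵢ/kT = 0, 3.2943, 3.8570.
Z = Σ gᵢe^(−Eᵢ/kT) = 1·e^(−0) + 1·e^(−3.2943) + 5·e^(−3.8570) = 1.0000 + 0.037094 + 0.10566 = 1.1428.
P₀ = g₀ e^(−E₀/kT) / Z = 1.0000/1.1428 = 0.875.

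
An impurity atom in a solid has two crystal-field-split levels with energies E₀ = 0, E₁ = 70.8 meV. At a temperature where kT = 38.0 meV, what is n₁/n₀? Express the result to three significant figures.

0.155

n₁/n₀ = exp[−(E₁−E₀)/kT] = exp(−(70.8 meV)/(38.0 meV)) = exp(-1.8632) = 0.155.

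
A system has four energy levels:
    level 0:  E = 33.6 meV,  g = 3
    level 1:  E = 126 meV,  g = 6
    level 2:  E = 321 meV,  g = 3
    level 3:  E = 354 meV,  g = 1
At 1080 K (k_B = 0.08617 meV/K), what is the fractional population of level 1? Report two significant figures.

0.41

k_BT = 0.08617 × 1080 K = 93.06 meV.
Eᵢ/kT = 0.3611, 1.354, 3.449, 3.804.
Z = Σ gᵢe^(−Eᵢ/kT) = 3·e^(−0.3611) + 6·e^(−1.354) + 3·e^(−3.449) + 1·e^(−3.804) = 2.091 + 1.549 + 0.09533 + 0.02228 = 3.758.
P₁ = g₁ e^(−E₁/kT) / Z = 1.549/3.758 = 0.41.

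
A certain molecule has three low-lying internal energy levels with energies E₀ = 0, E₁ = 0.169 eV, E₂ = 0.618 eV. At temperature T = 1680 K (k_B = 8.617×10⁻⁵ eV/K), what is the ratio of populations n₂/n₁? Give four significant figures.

0.04498

k_BT = 8.617×10⁻⁵ × 1680 K = 0.144766 eV.
n₂/n₁ = exp[−(E₂−E₁)/kT] = exp(−(0.449 eV)/(0.144766 eV)) = exp(-3.10156) = 0.04498.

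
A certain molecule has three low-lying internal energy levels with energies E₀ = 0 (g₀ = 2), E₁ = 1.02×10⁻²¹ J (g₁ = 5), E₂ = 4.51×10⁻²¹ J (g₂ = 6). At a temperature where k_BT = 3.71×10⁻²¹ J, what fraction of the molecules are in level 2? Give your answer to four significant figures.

0.2348

Eᵢ/kT = 0, 0.274933, 1.21563.
Z = Σ gᵢe^(−Eᵢ/kT) = 2·e^(−0) + 5·e^(−0.274933) + 6·e^(−1.21563) = 2.00000 + 3.79812 + 1.77914 = 7.57726.
P₂ = g₂ e^(−E₂/kT) / Z = 1.77914/7.57726 = 0.2348.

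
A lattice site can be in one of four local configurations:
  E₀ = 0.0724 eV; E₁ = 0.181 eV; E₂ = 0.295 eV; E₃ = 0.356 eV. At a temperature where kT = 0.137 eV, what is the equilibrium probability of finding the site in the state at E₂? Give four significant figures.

Eᵢ/kT = 0.528467, 1.32117, 2.15328, 2.59854.
Z = Σ e^(−Eᵢ/kT) = e^(−0.528467) + e^(−1.32117) + e^(−2.15328) + e^(−2.59854) = 0.589508 + 0.266823 + 0.116103 + 0.0743821 = 1.04682.
P₂ = e^(−E₂/kT) / Z = 0.116103/1.04682 = 0.1109.

0.1109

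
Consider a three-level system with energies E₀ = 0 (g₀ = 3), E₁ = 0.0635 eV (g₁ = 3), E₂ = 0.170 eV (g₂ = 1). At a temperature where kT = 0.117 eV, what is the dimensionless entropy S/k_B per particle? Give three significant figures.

Eᵢ/kT = 0, 0.54274, 1.4530.
Z = Σ gᵢe^(−Eᵢ/kT) = 3·e^(−0) + 3·e^(−0.54274) + 1·e^(−1.4530) = 3.0000 + 1.7435 + 0.23387 = 4.9774.
⟨E⟩ = Σ EᵢPᵢ = 0.030231 eV.
S/k_B = ln Z + ⟨E⟩/kT = ln(4.9774) + 0.030231/0.117 = 1.6049 + 0.25838 = 1.86.

1.86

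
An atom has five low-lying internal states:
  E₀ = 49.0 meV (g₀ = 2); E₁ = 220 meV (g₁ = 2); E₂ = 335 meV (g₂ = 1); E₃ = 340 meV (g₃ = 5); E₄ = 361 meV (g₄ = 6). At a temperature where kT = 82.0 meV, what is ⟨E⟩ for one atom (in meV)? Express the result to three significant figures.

102 meV

Eᵢ/kT = 0.59756, 2.6829, 4.0854, 4.1463, 4.4024.
Z = Σ gᵢe^(−Eᵢ/kT) = 2·e^(−0.59756) + 2·e^(−2.6829) + 1·e^(−4.0854) + 5·e^(−4.1463) + 6·e^(−4.4024) = 1.1003 + 0.13673 + 0.016816 + 0.079114 + 0.073487 = 1.4064.
⟨E⟩ = Σ Eᵢ gᵢe^(−Eᵢ/kT) / Z = (49.0·1.1003 + 220·0.13673 + 335·0.016816 + 340·0.079114 + 361·0.073487) / 1.4064 = 102 meV.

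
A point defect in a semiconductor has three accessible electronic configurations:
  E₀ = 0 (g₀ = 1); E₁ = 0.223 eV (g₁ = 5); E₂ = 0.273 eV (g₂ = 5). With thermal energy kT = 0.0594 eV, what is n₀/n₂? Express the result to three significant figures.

19.8

n₀/n₂ = (g₀/g₂) exp[−(E₀−E₂)/kT] = (1/5) × exp(−(-0.273 eV)/(0.0594 eV)) = (1/5) × exp(4.5960) = 19.8.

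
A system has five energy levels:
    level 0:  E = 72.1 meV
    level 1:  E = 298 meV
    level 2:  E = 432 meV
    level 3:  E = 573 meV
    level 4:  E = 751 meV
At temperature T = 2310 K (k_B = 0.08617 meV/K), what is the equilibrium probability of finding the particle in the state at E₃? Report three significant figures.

k_BT = 0.08617 × 2310 K = 199.05 meV.
Eᵢ/kT = 0.36222, 1.4971, 2.1703, 2.8787, 3.7729.
Z = Σ e^(−Eᵢ/kT) = e^(−0.36222) + e^(−1.4971) + e^(−2.1703) + e^(−2.8787) + e^(−3.7729) = 0.69613 + 0.22378 + 0.11414 + 0.056208 + 0.022985 = 1.1132.
P₃ = e^(−E₃/kT) / Z = 0.056208/1.1132 = 0.0505.

0.0505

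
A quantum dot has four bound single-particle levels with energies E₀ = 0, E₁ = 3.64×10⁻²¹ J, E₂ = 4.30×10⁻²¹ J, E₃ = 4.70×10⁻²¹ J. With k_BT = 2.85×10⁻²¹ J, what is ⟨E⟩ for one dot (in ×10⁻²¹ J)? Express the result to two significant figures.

1.7 ×10⁻²¹ J

Eᵢ/kT = 0, 1.277, 1.509, 1.649.
Z = Σ e^(−Eᵢ/kT) = e^(−0) + e^(−1.277) + e^(−1.509) + e^(−1.649) = 1.000 + 0.2789 + 0.2211 + 0.1922 = 1.692.
⟨E⟩ = Σ Eᵢ e^(−Eᵢ/kT) / Z = (0·1.000 + 3.64·0.2789 + 4.30·0.2211 + 4.70·0.1922) / 1.692 = 1.7 ×10⁻²¹ J.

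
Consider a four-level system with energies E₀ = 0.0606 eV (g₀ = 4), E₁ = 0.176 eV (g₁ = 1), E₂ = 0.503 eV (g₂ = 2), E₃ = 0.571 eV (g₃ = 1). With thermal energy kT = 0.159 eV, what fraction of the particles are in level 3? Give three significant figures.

0.00868

Eᵢ/kT = 0.38113, 1.1069, 3.1635, 3.5912.
Z = Σ gᵢe^(−Eᵢ/kT) = 4·e^(−0.38113) + 1·e^(−1.1069) + 2·e^(−3.1635) + 1·e^(−3.5912) = 2.7324 + 0.33058 + 0.084555 + 0.027565 = 3.1751.
P₃ = g₃ e^(−E₃/kT) / Z = 0.027565/3.1751 = 0.00868.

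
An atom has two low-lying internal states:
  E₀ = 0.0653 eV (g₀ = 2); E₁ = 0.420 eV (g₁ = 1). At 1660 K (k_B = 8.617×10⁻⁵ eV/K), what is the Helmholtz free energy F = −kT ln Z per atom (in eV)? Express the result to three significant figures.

-0.0397 eV

k_BT = 8.617×10⁻⁵ × 1660 K = 0.14304 eV.
Eᵢ/kT = 0.45652, 2.9362.
Z = Σ gᵢe^(−Eᵢ/kT) = 2·e^(−0.45652) + 1·e^(−2.9362) = 1.2670 + 0.053067 = 1.3201.
F = −kT ln Z = −0.14304 × ln(1.3201) = −0.14304 × 0.27771 = -0.0397 eV.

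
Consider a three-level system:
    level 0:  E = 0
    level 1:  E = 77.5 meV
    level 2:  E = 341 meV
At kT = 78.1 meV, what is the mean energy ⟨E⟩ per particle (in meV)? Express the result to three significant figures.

23.9 meV

Eᵢ/kT = 0, 0.99232, 4.3662.
Z = Σ e^(−Eᵢ/kT) = e^(−0) + e^(−0.99232) + e^(−4.3662) = 1.0000 + 0.37072 + 0.012699 = 1.3834.
⟨E⟩ = Σ Eᵢ e^(−Eᵢ/kT) / Z = (0·1.0000 + 77.5·0.37072 + 341·0.012699) / 1.3834 = 23.9 meV.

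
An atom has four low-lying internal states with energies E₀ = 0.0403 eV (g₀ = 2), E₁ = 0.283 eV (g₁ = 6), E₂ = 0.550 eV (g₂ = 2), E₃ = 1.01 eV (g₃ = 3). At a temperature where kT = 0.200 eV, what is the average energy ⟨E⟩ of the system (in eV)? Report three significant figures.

Eᵢ/kT = 0.20150, 1.4150, 2.7500, 5.0500.
Z = Σ gᵢe^(−Eᵢ/kT) = 2·e^(−0.20150) + 6·e^(−1.4150) + 2·e^(−2.7500) + 3·e^(−5.0500) = 1.6350 + 1.4576 + 0.12786 + 0.019228 = 3.2397.
⟨E⟩ = Σ Eᵢ gᵢe^(−Eᵢ/kT) / Z = (0.0403·1.6350 + 0.283·1.4576 + 0.550·0.12786 + 1.01·0.019228) / 3.2397 = 0.175 eV.

0.175 eV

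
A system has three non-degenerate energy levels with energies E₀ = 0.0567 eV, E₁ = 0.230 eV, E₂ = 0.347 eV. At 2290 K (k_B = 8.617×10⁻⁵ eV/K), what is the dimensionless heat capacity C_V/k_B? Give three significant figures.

0.314

k_BT = 8.617×10⁻⁵ × 2290 K = 0.19733 eV.
Eᵢ/kT = 0.28734, 1.1656, 1.7585.
Z = Σ e^(−Eᵢ/kT) = e^(−0.28734) + e^(−1.1656) + e^(−1.7585) = 0.75026 + 0.31174 + 0.17230 = 1.2343.
⟨E⟩ = 0.14099 eV, ⟨E²⟩ = 0.032123 eV².
C_V/k_B = (⟨E²⟩ − ⟨E⟩²)/(kT)² = (0.032123 − 0.019878)/0.038939 = 0.314.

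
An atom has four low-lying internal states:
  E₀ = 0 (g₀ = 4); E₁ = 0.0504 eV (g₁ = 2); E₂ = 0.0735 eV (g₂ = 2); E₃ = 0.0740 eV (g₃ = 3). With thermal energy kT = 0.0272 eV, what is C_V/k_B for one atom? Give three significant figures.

Eᵢ/kT = 0, 1.8529, 2.7022, 2.7206.
Z = Σ gᵢe^(−Eᵢ/kT) = 4·e^(−0) + 2·e^(−1.8529) + 2·e^(−2.7022) + 3·e^(−2.7206) = 4.0000 + 0.31356 + 0.13412 + 0.19751 = 4.6452.
⟨E⟩ = 0.0086707 eV, ⟨E²⟩ = 0.00056028 eV².
C_V/k_B = (⟨E²⟩ − ⟨E⟩²)/(kT)² = (0.00056028 − 0.000075181)/0.00073984 = 0.656.

0.656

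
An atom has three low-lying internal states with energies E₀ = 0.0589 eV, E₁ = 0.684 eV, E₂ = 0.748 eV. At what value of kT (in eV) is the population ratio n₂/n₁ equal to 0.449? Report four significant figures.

n₂/n₁ = exp[−(E₂−E₁)/kT] = 0.449.
⇒ (E₂−E₁)/kT = ln(1/0.449) = ln(2.22717) = 0.800732.
kT = 0.064 eV / 0.800732 = 0.07993 eV.

0.07993 eV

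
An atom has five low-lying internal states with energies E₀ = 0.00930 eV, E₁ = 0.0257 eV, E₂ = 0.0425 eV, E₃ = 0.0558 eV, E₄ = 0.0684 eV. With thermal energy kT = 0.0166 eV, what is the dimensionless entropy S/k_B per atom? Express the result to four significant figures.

Eᵢ/kT = 0.560241, 1.54819, 2.56024, 3.36145, 4.12048.
Z = Σ e^(−Eᵢ/kT) = e^(−0.560241) + e^(−1.54819) + e^(−2.56024) + e^(−3.36145) + e^(−4.12048) = 0.571071 + 0.212632 + 0.0772862 + 0.0346849 + 0.0162367 = 0.911911.
⟨E⟩ = Σ EᵢPᵢ = 0.0187587 eV.
S/k_B = ln Z + ⟨E⟩/kT = ln(0.911911) + 0.0187587/0.0166 = -0.0922129 + 1.13004 = 1.038.

1.038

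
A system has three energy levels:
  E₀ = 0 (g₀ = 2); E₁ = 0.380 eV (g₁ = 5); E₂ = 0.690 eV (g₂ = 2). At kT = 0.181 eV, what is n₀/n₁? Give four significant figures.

n₀/n₁ = (g₀/g₁) exp[−(E₀−E₁)/kT] = (2/5) × exp(−(-0.380 eV)/(0.181 eV)) = (2/5) × exp(2.09945) = 3.265.

3.265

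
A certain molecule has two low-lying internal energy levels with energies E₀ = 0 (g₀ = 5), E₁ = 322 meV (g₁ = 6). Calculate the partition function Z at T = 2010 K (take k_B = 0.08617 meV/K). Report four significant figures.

Z = 5.935

k_BT = 0.08617 × 2010 K = 173.202 meV.
Eᵢ/kT = 0, 1.85910.
Z = Σ gᵢe^(−Eᵢ/kT) = 5·e^(−0) + 6·e^(−1.85910) = 5.00000 + 0.934877 = 5.93488.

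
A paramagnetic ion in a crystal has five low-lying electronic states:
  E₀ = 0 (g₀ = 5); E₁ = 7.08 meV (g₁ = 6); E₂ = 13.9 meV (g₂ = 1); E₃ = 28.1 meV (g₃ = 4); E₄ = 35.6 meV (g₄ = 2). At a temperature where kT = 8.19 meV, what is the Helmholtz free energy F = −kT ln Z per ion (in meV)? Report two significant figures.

-17 meV

Eᵢ/kT = 0, 0.8645, 1.697, 3.431, 4.347.
Z = Σ gᵢe^(−Eᵢ/kT) = 5·e^(−0) + 6·e^(−0.8645) + 1·e^(−1.697) + 4·e^(−3.431) + 2·e^(−4.347) = 5.000 + 2.528 + 0.1832 + 0.1294 + 0.02589 = 7.866.
F = −kT ln Z = −8.19 × ln(7.866) = −8.19 × 2.063 = -17 meV.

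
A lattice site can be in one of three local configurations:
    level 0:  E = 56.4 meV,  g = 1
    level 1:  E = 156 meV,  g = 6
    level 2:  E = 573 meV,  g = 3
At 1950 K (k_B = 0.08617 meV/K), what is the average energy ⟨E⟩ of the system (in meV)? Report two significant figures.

k_BT = 0.08617 × 1950 K = 168.0 meV.
Eᵢ/kT = 0.3357, 0.9286, 3.411.
Z = Σ gᵢe^(−Eᵢ/kT) = 1·e^(−0.3357) + 6·e^(−0.9286) + 3·e^(−3.411) = 0.7148 + 2.371 + 0.09902 = 3.185.
⟨E⟩ = Σ Eᵢ gᵢe^(−Eᵢ/kT) / Z = (56.4·0.7148 + 156·2.371 + 573·0.09902) / 3.185 = 150 meV.

150 meV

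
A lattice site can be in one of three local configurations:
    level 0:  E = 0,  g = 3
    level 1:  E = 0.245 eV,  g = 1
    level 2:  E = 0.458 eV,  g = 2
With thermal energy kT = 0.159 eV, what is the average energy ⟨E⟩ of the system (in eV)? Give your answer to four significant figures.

Eᵢ/kT = 0, 1.54088, 2.88050.
Z = Σ gᵢe^(−Eᵢ/kT) = 3·e^(−0) + 1·e^(−1.54088) + 2·e^(−2.88050) = 3.00000 + 0.214193 + 0.112213 = 3.32641.
⟨E⟩ = Σ Eᵢ gᵢe^(−Eᵢ/kT) / Z = (0·3.00000 + 0.245·0.214193 + 0.458·0.112213) / 3.32641 = 0.03123 eV.

0.03123 eV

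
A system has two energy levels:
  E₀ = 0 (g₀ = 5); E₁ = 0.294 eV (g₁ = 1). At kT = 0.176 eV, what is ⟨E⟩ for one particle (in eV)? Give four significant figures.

Eᵢ/kT = 0, 1.67045.
Z = Σ gᵢe^(−Eᵢ/kT) = 5·e^(−0) + 1·e^(−1.67045) = 5.00000 + 0.188162 = 5.18816.
⟨E⟩ = Σ Eᵢ gᵢe^(−Eᵢ/kT) / Z = (0·5.00000 + 0.294·0.188162) / 5.18816 = 0.01066 eV.

0.01066 eV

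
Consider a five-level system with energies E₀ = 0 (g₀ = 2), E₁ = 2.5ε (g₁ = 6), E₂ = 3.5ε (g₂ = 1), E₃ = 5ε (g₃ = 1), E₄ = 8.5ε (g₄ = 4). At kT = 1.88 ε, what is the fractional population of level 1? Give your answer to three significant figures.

0.412

Eᵢ/kT = 0, 1.3298, 1.8617, 2.6596, 4.5213.
Z = Σ gᵢe^(−Eᵢ/kT) = 2·e^(−0) + 6·e^(−1.3298) + 1·e^(−1.8617) + 1·e^(−2.6596) + 4·e^(−4.5213) = 2.0000 + 1.5872 + 0.15541 + 0.069976 + 0.043500 = 3.8561.
P₁ = g₁ e^(−E₁/kT) / Z = 1.5872/3.8561 = 0.412.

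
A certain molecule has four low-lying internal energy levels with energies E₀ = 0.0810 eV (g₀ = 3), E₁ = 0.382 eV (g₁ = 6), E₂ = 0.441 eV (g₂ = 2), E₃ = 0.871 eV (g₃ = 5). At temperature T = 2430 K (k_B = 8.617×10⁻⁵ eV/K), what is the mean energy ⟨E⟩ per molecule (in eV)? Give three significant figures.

k_BT = 8.617×10⁻⁵ × 2430 K = 0.20939 eV.
Eᵢ/kT = 0.38684, 1.8243, 2.1061, 4.1597.
Z = Σ gᵢe^(−Eᵢ/kT) = 3·e^(−0.38684) + 6·e^(−1.8243) + 2·e^(−2.1061) + 5·e^(−4.1597) = 2.0376 + 0.96798 + 0.24342 + 0.078061 = 3.3271.
⟨E⟩ = Σ Eᵢ gᵢe^(−Eᵢ/kT) / Z = (0.0810·2.0376 + 0.382·0.96798 + 0.441·0.24342 + 0.871·0.078061) / 3.3271 = 0.213 eV.

0.213 eV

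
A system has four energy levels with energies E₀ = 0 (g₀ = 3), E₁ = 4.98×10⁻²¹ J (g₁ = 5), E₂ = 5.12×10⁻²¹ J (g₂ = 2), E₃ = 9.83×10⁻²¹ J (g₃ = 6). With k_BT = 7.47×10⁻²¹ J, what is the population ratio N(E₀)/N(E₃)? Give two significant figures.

n₀/n₃ = (g₀/g₃) exp[−(E₀−E₃)/kT] = (3/6) × exp(−(-9.83 ×10⁻²¹ J)/(7.47 ×10⁻²¹ J)) = (3/6) × exp(1.316) = 1.9.

1.9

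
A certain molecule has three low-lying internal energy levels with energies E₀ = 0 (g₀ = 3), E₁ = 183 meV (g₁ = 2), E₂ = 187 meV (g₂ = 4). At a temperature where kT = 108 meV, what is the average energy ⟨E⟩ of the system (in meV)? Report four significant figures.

Eᵢ/kT = 0, 1.69444, 1.73148.
Z = Σ gᵢe^(−Eᵢ/kT) = 3·e^(−0) + 2·e^(−1.69444) + 4·e^(−1.73148) = 3.00000 + 0.367404 + 0.708089 = 4.07549.
⟨E⟩ = Σ Eᵢ gᵢe^(−Eᵢ/kT) / Z = (0·3.00000 + 183·0.367404 + 187·0.708089) / 4.07549 = 48.99 meV.

48.99 meV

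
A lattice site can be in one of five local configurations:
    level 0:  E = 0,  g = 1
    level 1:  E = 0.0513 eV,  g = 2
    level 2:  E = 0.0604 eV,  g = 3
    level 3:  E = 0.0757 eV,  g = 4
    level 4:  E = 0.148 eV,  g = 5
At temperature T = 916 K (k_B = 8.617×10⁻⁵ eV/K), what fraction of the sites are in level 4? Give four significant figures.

0.1336

k_BT = 8.617×10⁻⁵ × 916 K = 0.0789317 eV.
Eᵢ/kT = 0, 0.649929, 0.765219, 0.959057, 1.87504.
Z = Σ gᵢe^(−Eᵢ/kT) = 1·e^(−0) + 2·e^(−0.649929) + 3·e^(−0.765219) + 4·e^(−0.959057) + 5·e^(−1.87504) = 1.00000 + 1.04417 + 1.39570 + 1.53302 + 0.766744 = 5.73963.
P₄ = g₄ e^(−E₄/kT) / Z = 0.766744/5.73963 = 0.1336.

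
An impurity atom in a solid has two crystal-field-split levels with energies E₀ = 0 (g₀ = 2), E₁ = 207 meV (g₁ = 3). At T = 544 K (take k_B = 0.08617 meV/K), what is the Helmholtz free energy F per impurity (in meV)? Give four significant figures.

k_BT = 0.08617 × 544 K = 46.8765 meV.
Eᵢ/kT = 0, 4.41586.
Z = Σ gᵢe^(−Eᵢ/kT) = 2·e^(−0) + 3·e^(−4.41586) = 2.00000 + 0.0362525 = 2.03625.
F = −kT ln Z = −46.8765 × ln(2.03625) = −46.8765 × 0.711110 = -33.33 meV.

-33.33 meV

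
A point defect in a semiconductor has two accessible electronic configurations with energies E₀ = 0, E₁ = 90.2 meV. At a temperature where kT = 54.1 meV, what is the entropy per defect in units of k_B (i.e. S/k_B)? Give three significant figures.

0.438

Eᵢ/kT = 0, 1.6673.
Z = Σ e^(−Eᵢ/kT) = e^(−0) + e^(−1.6673) = 1.0000 + 0.18876 = 1.1888.
⟨E⟩ = Σ EᵢPᵢ = 14.322 meV.
S/k_B = ln Z + ⟨E⟩/kT = ln(1.1888) + 14.322/54.1 = 0.17294 + 0.26473 = 0.438.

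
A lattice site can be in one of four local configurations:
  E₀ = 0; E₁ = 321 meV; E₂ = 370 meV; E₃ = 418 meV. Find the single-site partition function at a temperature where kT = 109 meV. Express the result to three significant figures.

Z = 1.11

Eᵢ/kT = 0, 2.9450, 3.3945, 3.8349.
Z = Σ e^(−Eᵢ/kT) = e^(−0) + e^(−2.9450) + e^(−3.3945) + e^(−3.8349) = 1.0000 + 0.052602 + 0.033557 + 0.021603 = 1.1078.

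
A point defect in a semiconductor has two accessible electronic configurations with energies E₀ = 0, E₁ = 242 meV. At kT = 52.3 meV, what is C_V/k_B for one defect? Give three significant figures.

0.205

Eᵢ/kT = 0, 4.6272.
Z = Σ e^(−Eᵢ/kT) = e^(−0) + e^(−4.6272) = 1.0000 + 0.0097821 = 1.0098.
⟨E⟩ = 2.3443 meV, ⟨E²⟩ = 567.32 meV².
C_V/k_B = (⟨E²⟩ − ⟨E⟩²)/(kT)² = (567.32 − 5.4957)/2735.3 = 0.205.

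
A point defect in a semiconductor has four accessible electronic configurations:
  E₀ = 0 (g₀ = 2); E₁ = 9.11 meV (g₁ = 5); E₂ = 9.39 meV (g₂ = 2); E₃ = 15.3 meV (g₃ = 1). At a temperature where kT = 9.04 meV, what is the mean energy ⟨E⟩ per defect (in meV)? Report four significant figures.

Eᵢ/kT = 0, 1.00774, 1.03872, 1.69248.
Z = Σ gᵢe^(−Eᵢ/kT) = 2·e^(−0) + 5·e^(−1.00774) + 2·e^(−1.03872) + 1·e^(−1.69248) = 2.00000 + 1.82522 + 0.707815 + 0.184062 = 4.71710.
⟨E⟩ = Σ Eᵢ gᵢe^(−Eᵢ/kT) / Z = (0·2.00000 + 9.11·1.82522 + 9.39·0.707815 + 15.3·0.184062) / 4.71710 = 5.531 meV.

5.531 meV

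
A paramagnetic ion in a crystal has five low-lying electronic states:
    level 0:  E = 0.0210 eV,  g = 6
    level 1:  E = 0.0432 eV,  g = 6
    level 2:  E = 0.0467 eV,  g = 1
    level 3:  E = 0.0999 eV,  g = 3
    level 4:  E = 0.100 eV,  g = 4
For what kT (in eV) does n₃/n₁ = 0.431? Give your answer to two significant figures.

n₃/n₁ = (g₃/g₁) exp[−(E₃−E₁)/kT] = 0.431.
⇒ (E₃−E₁)/kT = ln((3/6)/0.431) = ln(1.160) = 0.1484.
kT = 0.0567 eV / 0.1484 = 0.38 eV.

0.38 eV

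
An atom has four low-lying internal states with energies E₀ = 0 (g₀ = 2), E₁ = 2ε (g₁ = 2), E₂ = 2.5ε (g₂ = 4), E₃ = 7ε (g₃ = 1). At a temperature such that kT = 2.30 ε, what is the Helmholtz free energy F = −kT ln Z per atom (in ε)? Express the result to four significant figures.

Eᵢ/kT = 0, 0.869565, 1.08696, 3.04348.
Z = Σ gᵢe^(−Eᵢ/kT) = 2·e^(−0) + 2·e^(−0.869565) + 4·e^(−1.08696) + 1·e^(−3.04348) = 2.00000 + 0.838268 + 1.34896 + 0.0476687 = 4.23490.
F = −kT ln Z = −2.30 × ln(4.23490) = −2.30 × 1.44336 = -3.320 ε.

-3.320 ε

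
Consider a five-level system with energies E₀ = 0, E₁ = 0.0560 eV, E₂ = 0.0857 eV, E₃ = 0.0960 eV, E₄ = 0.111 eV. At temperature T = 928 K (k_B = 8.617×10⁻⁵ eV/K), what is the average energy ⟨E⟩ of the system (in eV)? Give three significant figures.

0.0476 eV

k_BT = 8.617×10⁻⁵ × 928 K = 0.079966 eV.
Eᵢ/kT = 0, 0.70030, 1.0717, 1.2005, 1.3881.
Z = Σ e^(−Eᵢ/kT) = e^(−0) + e^(−0.70030) + e^(−1.0717) + e^(−1.2005) + e^(−1.3881) = 1.0000 + 0.49644 + 0.34243 + 0.30104 + 0.24955 = 2.3895.
⟨E⟩ = Σ Eᵢ e^(−Eᵢ/kT) / Z = (0·1.0000 + 0.0560·0.49644 + 0.0857·0.34243 + 0.0960·0.30104 + 0.111·0.24955) / 2.3895 = 0.0476 eV.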